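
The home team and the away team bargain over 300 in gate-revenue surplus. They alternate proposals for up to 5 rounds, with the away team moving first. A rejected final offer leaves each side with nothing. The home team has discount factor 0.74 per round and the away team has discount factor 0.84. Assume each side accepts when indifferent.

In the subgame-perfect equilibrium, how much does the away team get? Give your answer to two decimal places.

Solve by backward induction from round 5.
Round 5 (the away team proposes): the home team will accept anything ≥ 0, so the away team offers 0 and keeps 300.
Round 4 (the home team proposes): the away team can get 300 next round, worth 0.84 × 300 = 252 now. The home team offers 252 and keeps 300 − 252 = 48.
Round 3 (the away team proposes): the home team can get 48 next round, worth 0.74 × 48 = 35.52 now, so the away team offers 35.52, keeping 264.48.
Round 2 (the home team proposes): the away team can get 264.48 next round, worth 0.84 × 264.48 = 222.1632 now, so the home team offers 222.1632, keeping 77.8368.
Round 1 (the away team proposes): the home team can get 77.8368 next round, worth 0.74 × 77.8368 = 57.599232 now, so the away team offers 57.599232, keeping 242.400768.

242.40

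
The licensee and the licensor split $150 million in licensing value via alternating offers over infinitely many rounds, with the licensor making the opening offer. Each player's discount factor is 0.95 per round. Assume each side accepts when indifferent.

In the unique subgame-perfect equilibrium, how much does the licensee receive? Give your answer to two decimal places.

When the licensor proposes, the licensee accepts any offer worth at least 0.95 times what the licensee would get by proposing next round; and vice versa.
This gives x = 150 − 0.95y and y = 150 − 0.95x, where x and y are each side's share when it proposes.
Hence (1 − 0.95·0.95)x = 150(1 − 0.95), i.e. 0.0975·x = 7.5.
x ≈ 76.9231; the licensee's share is 150 − x ≈ 73.0769.

73.08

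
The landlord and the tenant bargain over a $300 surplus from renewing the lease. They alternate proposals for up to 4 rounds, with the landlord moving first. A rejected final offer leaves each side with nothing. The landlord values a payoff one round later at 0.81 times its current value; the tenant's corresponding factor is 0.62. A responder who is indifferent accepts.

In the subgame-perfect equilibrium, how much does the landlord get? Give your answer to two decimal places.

Round 4 (the tenant proposes): rejection yields 0 for the landlord; the tenant offers 0 and keeps 300.
Round 3 (the landlord proposes): the tenant can get 300 next round, worth 0.62 × 300 = 186 now; the landlord offers that and keeps 114.
Round 2 (the tenant proposes): the landlord can get 114 next round, worth 0.81 × 114 = 92.34 now, so the tenant offers 92.34, keeping 207.66.
Round 1 (the landlord proposes): the tenant can get 207.66 next round, worth 0.62 × 207.66 = 128.7492 now, so the landlord offers 128.7492, keeping 171.2508.

171.25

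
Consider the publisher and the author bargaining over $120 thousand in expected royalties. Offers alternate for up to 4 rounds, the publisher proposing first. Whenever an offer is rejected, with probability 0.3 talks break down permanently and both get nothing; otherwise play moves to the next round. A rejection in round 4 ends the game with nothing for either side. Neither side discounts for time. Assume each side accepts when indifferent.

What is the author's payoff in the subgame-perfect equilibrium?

66.36

Round 4 (the author proposes): rejection yields 0 for the publisher; the author offers 0 and keeps 120.
Round 3 (the publisher proposes): rejecting gives the author an expected 0.7 × 120 = 84; the publisher offers that and keeps 36.
Round 2 (the author proposes): rejecting gives the publisher an expected 0.7 × 36 = 25.2, so the author offers 25.2, keeping 94.8.
Round 1 (the publisher proposes): rejecting gives the author an expected 0.7 × 94.8 = 66.36; the publisher offers that and keeps 53.64.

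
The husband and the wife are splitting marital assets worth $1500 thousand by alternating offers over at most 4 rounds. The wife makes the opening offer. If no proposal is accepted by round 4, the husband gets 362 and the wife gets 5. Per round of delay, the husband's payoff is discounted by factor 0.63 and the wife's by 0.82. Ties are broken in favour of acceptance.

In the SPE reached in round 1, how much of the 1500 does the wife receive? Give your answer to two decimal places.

Work backward from the last round.
Round 4 (the husband proposes): the wife gets 5 if talks fail, so the husband offers 5 and keeps 1495.
Round 3 (the wife proposes): the husband can get 1495 next round, worth 0.63 × 1495 = 941.85 now; the wife offers that and keeps 558.15.
Round 2 (the husband proposes): the wife can get 558.15 next round, worth 0.82 × 558.15 = 457.683 now, so the husband offers 457.683, keeping 1042.317.
Round 1 (the wife proposes): the husband can get 1042.317 next round, worth 0.63 × 1042.317 = 656.65971 now. The wife offers 656.65971 and keeps 1500 − 656.65971 = 843.34029.

843.34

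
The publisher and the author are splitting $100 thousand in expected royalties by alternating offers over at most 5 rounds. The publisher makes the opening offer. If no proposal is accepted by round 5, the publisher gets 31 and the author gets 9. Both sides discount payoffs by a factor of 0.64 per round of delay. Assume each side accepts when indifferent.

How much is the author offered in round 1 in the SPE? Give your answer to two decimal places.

33.99

Round 5 (the publisher proposes): the author gets 9 if talks fail, so the publisher offers 9 and keeps 91.
Round 4 (the author proposes): the publisher can get 91 next round, worth 0.64 × 91 = 58.24 now, so the author offers 58.24, keeping 41.76.
Round 3 (the publisher proposes): the author can get 41.76 next round, worth 0.64 × 41.76 = 26.7264 now. The publisher offers 26.7264 and keeps 100 − 26.7264 = 73.2736.
Round 2 (the author proposes): the publisher can get 73.2736 next round, worth 0.64 × 73.2736 = 46.895104 now, so the author offers 46.895104, keeping 53.104896.
Round 1 (the publisher proposes): the author can get 53.104896 next round, worth 0.64 × 53.104896 = 33.98713344 now. The publisher offers 33.98713344 and keeps 100 − 33.98713344 = 66.01286656.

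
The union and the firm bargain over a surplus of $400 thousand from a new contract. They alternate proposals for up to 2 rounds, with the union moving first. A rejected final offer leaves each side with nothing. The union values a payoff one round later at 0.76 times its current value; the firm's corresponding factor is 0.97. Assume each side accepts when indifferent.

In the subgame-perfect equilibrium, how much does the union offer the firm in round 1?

Round 2 (the firm proposes): the union will accept anything ≥ 0, so the firm offers 0 and keeps 400.
Round 1 (the union proposes): the firm can get 400 next round, worth 0.97 × 400 = 388 now. The union offers 388 and keeps 400 − 388 = 12.

388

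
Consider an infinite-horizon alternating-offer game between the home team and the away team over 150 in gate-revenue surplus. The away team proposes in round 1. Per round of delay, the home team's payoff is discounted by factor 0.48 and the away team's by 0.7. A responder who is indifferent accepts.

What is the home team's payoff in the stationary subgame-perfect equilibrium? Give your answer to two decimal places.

In a stationary SPE each proposer offers the other exactly their discounted continuation value.
If the away team keeps x when proposing and the home team keeps y when proposing, then x = 150 − 0.48y and y = 150 − 0.7x.
Solving: x = 150(1 − 0.48) / (1 − 0.7·0.48) = 78 / 0.664 ≈ 117.4699.
The home team gets 150 − 117.4699 ≈ 32.5301.

32.53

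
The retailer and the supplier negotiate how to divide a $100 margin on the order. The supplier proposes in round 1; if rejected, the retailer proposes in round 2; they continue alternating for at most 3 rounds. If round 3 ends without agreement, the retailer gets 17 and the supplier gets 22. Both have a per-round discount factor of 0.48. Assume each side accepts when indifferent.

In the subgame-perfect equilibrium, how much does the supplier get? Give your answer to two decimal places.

Solve by backward induction from round 3.
Round 3 (the supplier proposes): the retailer gets 17 if talks fail, so the supplier offers 17 and keeps 83.
Round 2 (the retailer proposes): the supplier can get 83 next round, worth 0.48 × 83 = 39.84 now; the retailer offers that and keeps 60.16.
Round 1 (the supplier proposes): the retailer can get 60.16 next round, worth 0.48 × 60.16 = 28.8768 now, so the supplier offers 28.8768, keeping 71.1232.

71.12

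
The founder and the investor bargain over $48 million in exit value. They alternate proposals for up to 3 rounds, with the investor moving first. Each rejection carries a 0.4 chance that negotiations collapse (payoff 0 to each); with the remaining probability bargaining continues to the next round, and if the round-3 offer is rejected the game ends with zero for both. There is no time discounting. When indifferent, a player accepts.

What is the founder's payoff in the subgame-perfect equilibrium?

11.52

Round 3 (the investor proposes): the founder will accept anything ≥ 0, so the investor offers 0 and keeps 48.
Round 2 (the founder proposes): rejecting gives the investor an expected 0.6 × 48 = 28.8, so the founder offers 28.8, keeping 19.2.
Round 1 (the investor proposes): rejecting gives the founder an expected 0.6 × 19.2 = 11.52. The investor offers 11.52 and keeps 48 − 11.52 = 36.48.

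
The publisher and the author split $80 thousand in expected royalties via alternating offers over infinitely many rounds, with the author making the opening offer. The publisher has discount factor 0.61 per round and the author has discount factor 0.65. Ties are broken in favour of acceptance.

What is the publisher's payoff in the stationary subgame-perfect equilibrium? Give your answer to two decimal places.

28.30

In a stationary SPE each proposer offers the other exactly their discounted continuation value.
If the author keeps x when proposing and the publisher keeps y when proposing, then x = 80 − 0.61y and y = 80 − 0.65x.
Solving: x = 80(1 − 0.61) / (1 − 0.65·0.61) = 31.2 / 0.6035 ≈ 51.6984.
The publisher gets 80 − 51.6984 ≈ 28.3016.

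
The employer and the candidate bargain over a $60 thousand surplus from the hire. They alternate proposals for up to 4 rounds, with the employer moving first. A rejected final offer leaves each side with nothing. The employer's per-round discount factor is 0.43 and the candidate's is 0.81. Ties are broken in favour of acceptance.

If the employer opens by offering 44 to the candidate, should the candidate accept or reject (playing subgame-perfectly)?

Round 4 (the candidate proposes): rejection yields 0 for the employer; the candidate offers 0 and keeps 60.
Round 3 (the employer proposes): the candidate can get 60 next round, worth 0.81 × 60 = 48.6 now; the employer offers that and keeps 11.4.
Round 2 (the candidate proposes): the employer can get 11.4 next round, worth 0.43 × 11.4 = 4.902 now. The candidate offers 4.902 and keeps 60 − 4.902 = 55.098.
So by rejecting in round 1, the candidate gets 55.098 next round, worth 0.81 × 55.098 = 44.62938 now.
Offer 44 < 44.62938, so the candidate rejects.

Reject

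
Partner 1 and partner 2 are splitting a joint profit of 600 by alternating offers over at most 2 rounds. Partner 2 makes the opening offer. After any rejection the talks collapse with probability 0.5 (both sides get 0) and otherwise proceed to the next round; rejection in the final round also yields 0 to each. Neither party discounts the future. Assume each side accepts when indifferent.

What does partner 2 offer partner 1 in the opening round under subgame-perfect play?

300

Round 2 (partner 1 proposes): rejection yields 0 for partner 2; partner 1 offers 0 and keeps 600.
Round 1 (partner 2 proposes): rejecting gives partner 1 an expected 0.5 × 600 = 300, so partner 2 offers 300, keeping 300.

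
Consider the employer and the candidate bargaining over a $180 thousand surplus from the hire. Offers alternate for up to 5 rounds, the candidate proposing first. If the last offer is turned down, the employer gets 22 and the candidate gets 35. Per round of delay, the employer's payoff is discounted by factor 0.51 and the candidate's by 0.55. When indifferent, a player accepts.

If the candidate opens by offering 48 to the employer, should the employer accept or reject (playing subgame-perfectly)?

Reject

Work out the employer's continuation value if the offer is rejected.
Round 5 (the candidate proposes): the employer gets 22 if talks fail, so the candidate offers 22 and keeps 158.
Round 4 (the employer proposes): the candidate can get 158 next round, worth 0.55 × 158 = 86.9 now. The employer offers 86.9 and keeps 180 − 86.9 = 93.1.
Round 3 (the candidate proposes): the employer can get 93.1 next round, worth 0.51 × 93.1 = 47.481 now, so the candidate offers 47.481, keeping 132.519.
Round 2 (the employer proposes): the candidate can get 132.519 next round, worth 0.55 × 132.519 = 72.88545 now; the employer offers that and keeps 107.11455.
So by rejecting in round 1, the employer gets 107.11455 next round, worth 0.51 × 107.11455 = 54.6284205 now.
Offer 48 < 54.6284205, so the employer rejects.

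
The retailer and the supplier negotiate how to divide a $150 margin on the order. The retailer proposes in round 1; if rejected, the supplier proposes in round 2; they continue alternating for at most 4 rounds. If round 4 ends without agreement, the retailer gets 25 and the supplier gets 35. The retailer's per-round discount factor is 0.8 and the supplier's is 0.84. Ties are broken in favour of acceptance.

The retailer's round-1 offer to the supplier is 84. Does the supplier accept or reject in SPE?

Reject

Work out the supplier's continuation value if the offer is rejected.
Round 4 (the supplier proposes): the retailer gets 25 if talks fail, so the supplier offers 25 and keeps 125.
Round 3 (the retailer proposes): the supplier can get 125 next round, worth 0.84 × 125 = 105 now, so the retailer offers 105, keeping 45.
Round 2 (the supplier proposes): the retailer can get 45 next round, worth 0.8 × 45 = 36 now, so the supplier offers 36, keeping 114.
So by rejecting in round 1, the supplier gets 114 next round, worth 0.84 × 114 = 95.76 now.
Offer 84 < 95.76, so the supplier rejects.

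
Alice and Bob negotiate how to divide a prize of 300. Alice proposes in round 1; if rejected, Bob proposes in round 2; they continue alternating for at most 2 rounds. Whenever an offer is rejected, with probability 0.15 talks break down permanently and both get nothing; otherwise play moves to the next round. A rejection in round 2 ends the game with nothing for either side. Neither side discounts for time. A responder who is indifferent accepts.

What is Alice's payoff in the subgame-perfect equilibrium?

Round 2 (Bob proposes): rejection yields 0 for Alice; Bob offers 0 and keeps 300.
Round 1 (Alice proposes): rejecting gives Bob an expected 0.85 × 300 = 255. Alice offers 255 and keeps 300 − 255 = 45.

45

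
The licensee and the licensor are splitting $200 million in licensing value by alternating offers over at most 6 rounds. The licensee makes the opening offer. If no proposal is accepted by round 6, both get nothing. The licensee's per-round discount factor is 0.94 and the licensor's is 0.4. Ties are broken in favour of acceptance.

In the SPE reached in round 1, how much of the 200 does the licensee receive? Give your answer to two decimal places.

182.09

By backward induction:
Round 6 (the licensor proposes): the licensee will accept anything ≥ 0, so the licensor offers 0 and keeps 200.
Round 5 (the licensee proposes): the licensor can get 200 next round, worth 0.4 × 200 = 80 now; the licensee offers that and keeps 120.
Round 4 (the licensor proposes): the licensee can get 120 next round, worth 0.94 × 120 = 112.8 now. The licensor offers 112.8 and keeps 200 − 112.8 = 87.2.
Round 3 (the licensee proposes): the licensor can get 87.2 next round, worth 0.4 × 87.2 = 34.88 now. The licensee offers 34.88 and keeps 200 − 34.88 = 165.12.
Round 2 (the licensor proposes): the licensee can get 165.12 next round, worth 0.94 × 165.12 = 155.2128 now, so the licensor offers 155.2128, keeping 44.7872.
Round 1 (the licensee proposes): the licensor can get 44.7872 next round, worth 0.4 × 44.7872 = 17.91488 now. The licensee offers 17.91488 and keeps 200 − 17.91488 = 182.08512.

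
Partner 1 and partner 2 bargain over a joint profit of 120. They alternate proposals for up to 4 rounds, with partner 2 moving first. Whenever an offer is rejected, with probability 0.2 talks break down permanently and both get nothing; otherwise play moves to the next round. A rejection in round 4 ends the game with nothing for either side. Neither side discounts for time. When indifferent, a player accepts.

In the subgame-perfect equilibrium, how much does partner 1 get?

Round 4 (partner 1 proposes): partner 2 will accept anything ≥ 0, so partner 1 offers 0 and keeps 120.
Round 3 (partner 2 proposes): rejecting gives partner 1 an expected 0.8 × 120 = 96. Partner 2 offers 96 and keeps 120 − 96 = 24.
Round 2 (partner 1 proposes): rejecting gives partner 2 an expected 0.8 × 24 = 19.2; partner 1 offers that and keeps 100.8.
Round 1 (partner 2 proposes): rejecting gives partner 1 an expected 0.8 × 100.8 = 80.64, so partner 2 offers 80.64, keeping 39.36.

80.64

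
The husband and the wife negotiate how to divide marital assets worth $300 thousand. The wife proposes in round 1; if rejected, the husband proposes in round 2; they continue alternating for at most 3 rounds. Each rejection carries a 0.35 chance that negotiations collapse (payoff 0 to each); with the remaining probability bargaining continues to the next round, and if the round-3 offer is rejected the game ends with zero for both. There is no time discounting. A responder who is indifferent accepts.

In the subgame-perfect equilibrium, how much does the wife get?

231.75

Round 3 (the wife proposes): rejection yields 0 for the husband; the wife offers 0 and keeps 300.
Round 2 (the husband proposes): rejecting gives the wife an expected 0.65 × 300 = 195; the husband offers that and keeps 105.
Round 1 (the wife proposes): rejecting gives the husband an expected 0.65 × 105 = 68.25, so the wife offers 68.25, keeping 231.75.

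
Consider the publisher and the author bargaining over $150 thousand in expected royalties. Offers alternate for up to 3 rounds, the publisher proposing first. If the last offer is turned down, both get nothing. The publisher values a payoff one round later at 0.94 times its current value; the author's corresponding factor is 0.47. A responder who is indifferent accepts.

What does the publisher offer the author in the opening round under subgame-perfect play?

4.23

Round 3 (the publisher proposes): the author will accept anything ≥ 0, so the publisher offers 0 and keeps 150.
Round 2 (the author proposes): the publisher can get 150 next round, worth 0.94 × 150 = 141 now; the author offers that and keeps 9.
Round 1 (the publisher proposes): the author can get 9 next round, worth 0.47 × 9 = 4.23 now. The publisher offers 4.23 and keeps 150 − 4.23 = 145.77.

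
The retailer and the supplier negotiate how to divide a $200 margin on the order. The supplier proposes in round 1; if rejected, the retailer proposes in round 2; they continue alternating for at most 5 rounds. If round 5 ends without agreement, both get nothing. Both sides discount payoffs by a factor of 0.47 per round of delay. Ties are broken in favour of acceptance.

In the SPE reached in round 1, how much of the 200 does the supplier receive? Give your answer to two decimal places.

Round 5 (the supplier proposes): rejection yields 0 for the retailer; the supplier offers 0 and keeps 200.
Round 4 (the retailer proposes): the supplier can get 200 next round, worth 0.47 × 200 = 94 now; the retailer offers that and keeps 106.
Round 3 (the supplier proposes): the retailer can get 106 next round, worth 0.47 × 106 = 49.82 now; the supplier offers that and keeps 150.18.
Round 2 (the retailer proposes): the supplier can get 150.18 next round, worth 0.47 × 150.18 = 70.5846 now; the retailer offers that and keeps 129.4154.
Round 1 (the supplier proposes): the retailer can get 129.4154 next round, worth 0.47 × 129.4154 = 60.825238 now. The supplier offers 60.825238 and keeps 200 − 60.825238 = 139.174762.

139.17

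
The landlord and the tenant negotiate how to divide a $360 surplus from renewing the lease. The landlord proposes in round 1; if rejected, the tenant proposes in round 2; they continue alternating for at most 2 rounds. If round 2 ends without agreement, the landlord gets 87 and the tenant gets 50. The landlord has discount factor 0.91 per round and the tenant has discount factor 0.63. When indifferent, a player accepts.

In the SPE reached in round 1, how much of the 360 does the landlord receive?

188.01

Round 2 (the tenant proposes): the landlord gets 87 if talks fail, so the tenant offers 87 and keeps 273.
Round 1 (the landlord proposes): the tenant can get 273 next round, worth 0.63 × 273 = 171.99 now. The landlord offers 171.99 and keeps 360 − 171.99 = 188.01.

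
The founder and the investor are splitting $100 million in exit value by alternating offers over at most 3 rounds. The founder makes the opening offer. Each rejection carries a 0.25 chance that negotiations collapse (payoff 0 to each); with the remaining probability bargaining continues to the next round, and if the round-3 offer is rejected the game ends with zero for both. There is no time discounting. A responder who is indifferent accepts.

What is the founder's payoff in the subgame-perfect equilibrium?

Round 3 (the founder proposes): the investor will accept anything ≥ 0, so the founder offers 0 and keeps 100.
Round 2 (the investor proposes): rejecting gives the founder an expected 0.75 × 100 = 75. The investor offers 75 and keeps 100 − 75 = 25.
Round 1 (the founder proposes): rejecting gives the investor an expected 0.75 × 25 = 18.75, so the founder offers 18.75, keeping 81.25.

81.25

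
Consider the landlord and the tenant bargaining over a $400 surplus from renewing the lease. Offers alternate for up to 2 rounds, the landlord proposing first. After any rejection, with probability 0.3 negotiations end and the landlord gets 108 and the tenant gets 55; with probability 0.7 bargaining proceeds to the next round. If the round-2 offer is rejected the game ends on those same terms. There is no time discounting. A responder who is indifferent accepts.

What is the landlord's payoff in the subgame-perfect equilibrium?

Round 2 (the tenant proposes): the landlord gets 108 if talks fail, so the tenant offers 108 and keeps 292.
Round 1 (the landlord proposes): rejecting gives the tenant an expected 0.7 × 292 + 0.3 × 55 = 220.9, so the landlord offers 220.9, keeping 179.1.

179.1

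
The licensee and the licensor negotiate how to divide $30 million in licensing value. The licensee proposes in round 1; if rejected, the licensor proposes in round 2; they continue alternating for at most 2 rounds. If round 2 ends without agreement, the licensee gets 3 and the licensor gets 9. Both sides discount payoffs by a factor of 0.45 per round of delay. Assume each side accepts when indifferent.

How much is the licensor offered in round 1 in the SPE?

Round 2 (the licensor proposes): the licensee gets 3 if talks fail, so the licensor offers 3 and keeps 27.
Round 1 (the licensee proposes): the licensor can get 27 next round, worth 0.45 × 27 = 12.15 now; the licensee offers that and keeps 17.85.

12.15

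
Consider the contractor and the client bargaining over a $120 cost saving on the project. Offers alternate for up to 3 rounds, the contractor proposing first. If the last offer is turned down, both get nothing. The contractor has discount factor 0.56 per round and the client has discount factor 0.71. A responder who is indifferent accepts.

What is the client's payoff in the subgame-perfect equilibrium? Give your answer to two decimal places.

37.49

Round 3 (the contractor proposes): rejection yields 0 for the client; the contractor offers 0 and keeps 120.
Round 2 (the client proposes): the contractor can get 120 next round, worth 0.56 × 120 = 67.2 now; the client offers that and keeps 52.8.
Round 1 (the contractor proposes): the client can get 52.8 next round, worth 0.71 × 52.8 = 37.488 now; the contractor offers that and keeps 82.512.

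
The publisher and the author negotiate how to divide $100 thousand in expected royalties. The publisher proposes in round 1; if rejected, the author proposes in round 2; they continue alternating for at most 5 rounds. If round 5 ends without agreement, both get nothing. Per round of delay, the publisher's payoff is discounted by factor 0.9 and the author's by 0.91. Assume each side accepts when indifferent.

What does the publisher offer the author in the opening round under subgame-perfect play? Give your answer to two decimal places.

16.55

Round 5 (the publisher proposes): rejection yields 0 for the author; the publisher offers 0 and keeps 100.
Round 4 (the author proposes): the publisher can get 100 next round, worth 0.9 × 100 = 90 now. The author offers 90 and keeps 100 − 90 = 10.
Round 3 (the publisher proposes): the author can get 10 next round, worth 0.91 × 10 = 9.1 now; the publisher offers that and keeps 90.9.
Round 2 (the author proposes): the publisher can get 90.9 next round, worth 0.9 × 90.9 = 81.81 now; the author offers that and keeps 18.19.
Round 1 (the publisher proposes): the author can get 18.19 next round, worth 0.91 × 18.19 = 16.5529 now, so the publisher offers 16.5529, keeping 83.4471.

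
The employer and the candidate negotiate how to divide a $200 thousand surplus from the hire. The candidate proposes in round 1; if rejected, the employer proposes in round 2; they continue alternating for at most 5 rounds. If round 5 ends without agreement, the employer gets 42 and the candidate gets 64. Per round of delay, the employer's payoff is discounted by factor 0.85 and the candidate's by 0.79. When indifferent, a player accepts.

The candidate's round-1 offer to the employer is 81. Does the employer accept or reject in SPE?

Accept

Round 5 (the candidate proposes): the employer gets 42 if talks fail, so the candidate offers 42 and keeps 158.
Round 4 (the employer proposes): the candidate can get 158 next round, worth 0.79 × 158 = 124.82 now; the employer offers that and keeps 75.18.
Round 3 (the candidate proposes): the employer can get 75.18 next round, worth 0.85 × 75.18 = 63.903 now, so the candidate offers 63.903, keeping 136.097.
Round 2 (the employer proposes): the candidate can get 136.097 next round, worth 0.79 × 136.097 = 107.51663 now, so the employer offers 107.51663, keeping 92.48337.
So by rejecting in round 1, the employer gets 92.48337 next round, worth 0.85 × 92.48337 = 78.6108645 now.
Offer 81 ≥ 78.6108645, so the employer accepts.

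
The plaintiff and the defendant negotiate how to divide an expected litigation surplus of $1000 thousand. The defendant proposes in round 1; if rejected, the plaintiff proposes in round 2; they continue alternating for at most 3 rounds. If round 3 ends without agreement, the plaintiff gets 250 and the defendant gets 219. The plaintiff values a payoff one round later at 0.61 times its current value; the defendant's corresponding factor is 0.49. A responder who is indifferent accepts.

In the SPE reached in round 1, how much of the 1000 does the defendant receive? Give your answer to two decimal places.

By backward induction:
Round 3 (the defendant proposes): the plaintiff gets 250 if talks fail, so the defendant offers 250 and keeps 750.
Round 2 (the plaintiff proposes): the defendant can get 750 next round, worth 0.49 × 750 = 367.5 now; the plaintiff offers that and keeps 632.5.
Round 1 (the defendant proposes): the plaintiff can get 632.5 next round, worth 0.61 × 632.5 = 385.825 now; the defendant offers that and keeps 614.175.

614.18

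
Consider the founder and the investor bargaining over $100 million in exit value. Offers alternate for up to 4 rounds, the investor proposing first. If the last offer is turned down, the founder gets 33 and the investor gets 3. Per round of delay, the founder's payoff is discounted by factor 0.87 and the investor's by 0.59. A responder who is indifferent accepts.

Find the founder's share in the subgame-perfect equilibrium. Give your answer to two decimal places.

78.99

Round 4 (the founder proposes): the investor gets 3 if talks fail, so the founder offers 3 and keeps 97.
Round 3 (the investor proposes): the founder can get 97 next round, worth 0.87 × 97 = 84.39 now. The investor offers 84.39 and keeps 100 − 84.39 = 15.61.
Round 2 (the founder proposes): the investor can get 15.61 next round, worth 0.59 × 15.61 = 9.2099 now; the founder offers that and keeps 90.7901.
Round 1 (the investor proposes): the founder can get 90.7901 next round, worth 0.87 × 90.7901 = 78.987387 now. The investor offers 78.987387 and keeps 100 − 78.987387 = 21.012613.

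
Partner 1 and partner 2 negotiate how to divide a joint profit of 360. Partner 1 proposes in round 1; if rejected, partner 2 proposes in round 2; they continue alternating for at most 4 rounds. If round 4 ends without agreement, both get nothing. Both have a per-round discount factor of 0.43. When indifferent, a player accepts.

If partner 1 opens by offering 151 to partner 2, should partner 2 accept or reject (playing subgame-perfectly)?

Accept

Work out partner 2's continuation value if the offer is rejected.
Round 4 (partner 2 proposes): rejection yields 0 for partner 1; partner 2 offers 0 and keeps 360.
Round 3 (partner 1 proposes): partner 2 can get 360 next round, worth 0.43 × 360 = 154.8 now; partner 1 offers that and keeps 205.2.
Round 2 (partner 2 proposes): partner 1 can get 205.2 next round, worth 0.43 × 205.2 = 88.236 now. Partner 2 offers 88.236 and keeps 360 − 88.236 = 271.764.
So by rejecting in round 1, partner 2 gets 271.764 next round, worth 0.43 × 271.764 = 116.85852 now.
Offer 151 ≥ 116.85852, so partner 2 accepts.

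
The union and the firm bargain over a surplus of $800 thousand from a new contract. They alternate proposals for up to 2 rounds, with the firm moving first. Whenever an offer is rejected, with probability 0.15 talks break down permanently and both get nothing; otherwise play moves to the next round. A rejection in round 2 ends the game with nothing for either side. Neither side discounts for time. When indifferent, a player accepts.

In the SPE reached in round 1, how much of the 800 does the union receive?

680

Round 2 (the union proposes): the firm will accept anything ≥ 0, so the union offers 0 and keeps 800.
Round 1 (the firm proposes): rejecting gives the union an expected 0.85 × 800 = 680; the firm offers that and keeps 120.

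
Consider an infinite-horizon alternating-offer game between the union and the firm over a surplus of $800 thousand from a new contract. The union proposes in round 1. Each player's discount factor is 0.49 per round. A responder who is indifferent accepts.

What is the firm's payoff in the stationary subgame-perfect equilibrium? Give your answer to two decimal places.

When the union proposes, the firm accepts any offer worth at least 0.49 times what the firm would get by proposing next round; and vice versa.
This gives x = 800 − 0.49y and y = 800 − 0.49x, where x and y are each side's share when it proposes.
Hence (1 − 0.49·0.49)x = 800(1 − 0.49), i.e. 0.7599·x = 408.
x ≈ 536.9128; the firm's share is 800 − x ≈ 263.0872.

263.09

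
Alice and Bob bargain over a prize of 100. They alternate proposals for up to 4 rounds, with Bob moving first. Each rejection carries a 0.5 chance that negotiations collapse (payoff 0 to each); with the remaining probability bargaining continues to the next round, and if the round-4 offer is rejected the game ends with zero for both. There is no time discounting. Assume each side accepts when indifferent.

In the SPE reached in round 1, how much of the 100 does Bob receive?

62.5

Round 4 (Alice proposes): rejection yields 0 for Bob; Alice offers 0 and keeps 100.
Round 3 (Bob proposes): rejecting gives Alice an expected 0.5 × 100 = 50; Bob offers that and keeps 50.
Round 2 (Alice proposes): rejecting gives Bob an expected 0.5 × 50 = 25, so Alice offers 25, keeping 75.
Round 1 (Bob proposes): rejecting gives Alice an expected 0.5 × 75 = 37.5; Bob offers that and keeps 62.5.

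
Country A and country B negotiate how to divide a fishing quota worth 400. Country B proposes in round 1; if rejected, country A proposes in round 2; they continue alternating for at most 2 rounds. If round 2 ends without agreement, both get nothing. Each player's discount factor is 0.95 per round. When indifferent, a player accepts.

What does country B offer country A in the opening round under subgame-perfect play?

Round 2 (country A proposes): country B will accept anything ≥ 0, so country A offers 0 and keeps 400.
Round 1 (country B proposes): country A can get 400 next round, worth 0.95 × 400 = 380 now. Country B offers 380 and keeps 400 − 380 = 20.

380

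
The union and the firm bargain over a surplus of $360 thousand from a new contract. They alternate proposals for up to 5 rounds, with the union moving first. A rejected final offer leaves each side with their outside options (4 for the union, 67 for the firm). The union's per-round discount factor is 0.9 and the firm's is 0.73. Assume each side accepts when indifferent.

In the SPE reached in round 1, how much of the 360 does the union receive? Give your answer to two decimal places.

Round 5 (the union proposes): the firm gets 67 if talks fail, so the union offers 67 and keeps 293.
Round 4 (the firm proposes): the union can get 293 next round, worth 0.9 × 293 = 263.7 now. The firm offers 263.7 and keeps 360 − 263.7 = 96.3.
Round 3 (the union proposes): the firm can get 96.3 next round, worth 0.73 × 96.3 = 70.299 now, so the union offers 70.299, keeping 289.701.
Round 2 (the firm proposes): the union can get 289.701 next round, worth 0.9 × 289.701 = 260.7309 now. The firm offers 260.7309 and keeps 360 − 260.7309 = 99.2691.
Round 1 (the union proposes): the firm can get 99.2691 next round, worth 0.73 × 99.2691 = 72.466443 now. The union offers 72.466443 and keeps 360 − 72.466443 = 287.533557.

287.53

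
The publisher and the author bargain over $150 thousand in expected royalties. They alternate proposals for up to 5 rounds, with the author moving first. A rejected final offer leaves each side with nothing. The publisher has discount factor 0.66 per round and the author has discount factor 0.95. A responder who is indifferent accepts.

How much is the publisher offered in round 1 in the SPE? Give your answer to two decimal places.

Round 5 (the author proposes): rejection yields 0 for the publisher; the author offers 0 and keeps 150.
Round 4 (the publisher proposes): the author can get 150 next round, worth 0.95 × 150 = 142.5 now; the publisher offers that and keeps 7.5.
Round 3 (the author proposes): the publisher can get 7.5 next round, worth 0.66 × 7.5 = 4.95 now. The author offers 4.95 and keeps 150 − 4.95 = 145.05.
Round 2 (the publisher proposes): the author can get 145.05 next round, worth 0.95 × 145.05 = 137.7975 now; the publisher offers that and keeps 12.2025.
Round 1 (the author proposes): the publisher can get 12.2025 next round, worth 0.66 × 12.2025 = 8.05365 now, so the author offers 8.05365, keeping 141.94635.

8.05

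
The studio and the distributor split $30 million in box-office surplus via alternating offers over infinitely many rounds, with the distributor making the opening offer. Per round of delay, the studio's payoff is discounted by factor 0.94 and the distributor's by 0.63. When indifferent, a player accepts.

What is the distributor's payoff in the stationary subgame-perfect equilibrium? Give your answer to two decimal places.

Let x be the distributor's share when the distributor proposes and y be the studio's share when the studio proposes.
The studio accepts iff offered ≥ 0.94·y, so x = 30 − 0.94y. Symmetrically y = 30 − 0.63x.
Substituting: x = 30 − 0.94(30 − 0.63x), giving x(1 − 0.63·0.94) = 30(1 − 0.94).
So x = 30 × 0.06 / 0.4078 ≈ 4.4139, and the studio receives 30 − x ≈ 25.5861.

4.41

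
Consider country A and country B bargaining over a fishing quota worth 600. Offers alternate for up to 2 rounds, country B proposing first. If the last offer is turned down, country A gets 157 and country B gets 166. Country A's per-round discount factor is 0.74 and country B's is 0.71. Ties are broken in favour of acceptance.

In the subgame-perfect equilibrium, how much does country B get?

By backward induction:
Round 2 (country A proposes): country B gets 166 if talks fail, so country A offers 166 and keeps 434.
Round 1 (country B proposes): country A can get 434 next round, worth 0.74 × 434 = 321.16 now, so country B offers 321.16, keeping 278.84.

278.84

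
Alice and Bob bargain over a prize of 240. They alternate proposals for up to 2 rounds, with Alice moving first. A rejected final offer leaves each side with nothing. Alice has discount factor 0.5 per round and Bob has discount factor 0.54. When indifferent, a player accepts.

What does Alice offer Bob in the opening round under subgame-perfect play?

129.6

Work backward from the last round.
Round 2 (Bob proposes): rejection yields 0 for Alice; Bob offers 0 and keeps 240.
Round 1 (Alice proposes): Bob can get 240 next round, worth 0.54 × 240 = 129.6 now. Alice offers 129.6 and keeps 240 − 129.6 = 110.4.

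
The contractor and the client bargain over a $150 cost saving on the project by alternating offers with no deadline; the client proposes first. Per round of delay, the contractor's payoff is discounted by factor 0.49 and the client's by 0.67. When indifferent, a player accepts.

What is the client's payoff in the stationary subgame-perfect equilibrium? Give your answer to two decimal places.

113.89

In a stationary SPE each proposer offers the other exactly their discounted continuation value.
If the client keeps x when proposing and the contractor keeps y when proposing, then x = 150 − 0.49y and y = 150 − 0.67x.
Solving: x = 150(1 − 0.49) / (1 − 0.67·0.49) = 76.5 / 0.6717 ≈ 113.8901.
The contractor gets 150 − 113.8901 ≈ 36.1099.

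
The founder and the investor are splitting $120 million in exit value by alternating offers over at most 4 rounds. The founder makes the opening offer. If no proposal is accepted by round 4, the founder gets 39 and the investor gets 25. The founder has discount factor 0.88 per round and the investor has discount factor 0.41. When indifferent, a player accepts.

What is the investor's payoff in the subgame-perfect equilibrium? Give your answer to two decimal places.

Round 4 (the investor proposes): the founder gets 39 if talks fail, so the investor offers 39 and keeps 81.
Round 3 (the founder proposes): the investor can get 81 next round, worth 0.41 × 81 = 33.21 now; the founder offers that and keeps 86.79.
Round 2 (the investor proposes): the founder can get 86.79 next round, worth 0.88 × 86.79 = 76.3752 now, so the investor offers 76.3752, keeping 43.6248.
Round 1 (the founder proposes): the investor can get 43.6248 next round, worth 0.41 × 43.6248 = 17.886168 now. The founder offers 17.886168 and keeps 120 − 17.886168 = 102.113832.

17.89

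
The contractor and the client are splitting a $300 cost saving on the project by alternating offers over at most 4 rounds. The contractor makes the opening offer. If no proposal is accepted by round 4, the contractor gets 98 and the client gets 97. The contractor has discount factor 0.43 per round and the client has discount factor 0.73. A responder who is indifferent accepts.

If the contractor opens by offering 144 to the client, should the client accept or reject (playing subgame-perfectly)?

Work out the client's continuation value if the offer is rejected.
Round 4 (the client proposes): the contractor gets 98 if talks fail, so the client offers 98 and keeps 202.
Round 3 (the contractor proposes): the client can get 202 next round, worth 0.73 × 202 = 147.46 now, so the contractor offers 147.46, keeping 152.54.
Round 2 (the client proposes): the contractor can get 152.54 next round, worth 0.43 × 152.54 = 65.5922 now, so the client offers 65.5922, keeping 234.4078.
So by rejecting in round 1, the client gets 234.4078 next round, worth 0.73 × 234.4078 = 171.117694 now.
Offer 144 < 171.117694, so the client rejects.

Reject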